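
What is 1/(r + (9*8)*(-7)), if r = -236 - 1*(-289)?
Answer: -1/451 ≈ -0.0022173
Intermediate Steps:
r = 53 (r = -236 + 289 = 53)
1/(r + (9*8)*(-7)) = 1/(53 + (9*8)*(-7)) = 1/(53 + 72*(-7)) = 1/(53 - 504) = 1/(-451) = -1/451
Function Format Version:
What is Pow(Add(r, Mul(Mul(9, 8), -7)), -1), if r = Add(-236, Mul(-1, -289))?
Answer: Rational(-1, 451) ≈ -0.0022173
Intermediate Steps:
r = 53 (r = Add(-236, 289) = 53)
Pow(Add(r, Mul(Mul(9, 8), -7)), -1) = Pow(Add(53, Mul(Mul(9, 8), -7)), -1) = Pow(Add(53, Mul(72, -7)), -1) = Pow(Add(53, -504), -1) = Pow(-451, -1) = Rational(-1, 451)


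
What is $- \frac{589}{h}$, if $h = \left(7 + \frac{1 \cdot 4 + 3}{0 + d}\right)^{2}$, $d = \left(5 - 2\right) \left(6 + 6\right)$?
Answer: $- \frac{763344}{67081} \approx -11.379$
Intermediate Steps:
$d = 36$ ($d = 3 \cdot 12 = 36$)
$h = \frac{67081}{1296}$ ($h = \left(7 + \frac{1 \cdot 4 + 3}{0 + 36}\right)^{2} = \left(7 + \frac{4 + 3}{36}\right)^{2} = \left(7 + 7 \cdot \frac{1}{36}\right)^{2} = \left(7 + \frac{7}{36}\right)^{2} = \left(\frac{259}{36}\right)^{2} = \frac{67081}{1296} \approx 51.76$)
$- \frac{589}{h} = - \frac{589}{\frac{67081}{1296}} = \left(-589\right) \frac{1296}{67081} = - \frac{763344}{67081}$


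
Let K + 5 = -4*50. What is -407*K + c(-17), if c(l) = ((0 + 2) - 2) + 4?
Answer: 83439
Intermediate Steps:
K = -205 (K = -5 - 4*50 = -5 - 200 = -205)
c(l) = 4 (c(l) = (2 - 2) + 4 = 0 + 4 = 4)
-407*K + c(-17) = -407*(-205) + 4 = 83435 + 4 = 83439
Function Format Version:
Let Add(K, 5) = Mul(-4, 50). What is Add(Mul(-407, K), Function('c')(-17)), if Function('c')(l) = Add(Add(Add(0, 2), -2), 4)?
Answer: 83439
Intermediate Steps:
K = -205 (K = Add(-5, Mul(-4, 50)) = Add(-5, -200) = -205)
Function('c')(l) = 4 (Function('c')(l) = Add(Add(2, -2), 4) = Add(0, 4) = 4)
Add(Mul(-407, K), Function('c')(-17)) = Add(Mul(-407, -205), 4) = Add(83435, 4) = 83439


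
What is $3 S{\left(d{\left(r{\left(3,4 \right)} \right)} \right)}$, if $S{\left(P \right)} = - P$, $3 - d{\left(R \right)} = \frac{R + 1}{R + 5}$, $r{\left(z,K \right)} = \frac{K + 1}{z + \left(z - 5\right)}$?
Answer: $- \frac{36}{5} \approx -7.2$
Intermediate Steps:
$r{\left(z,K \right)} = \frac{1 + K}{-5 + 2 z}$ ($r{\left(z,K \right)} = \frac{1 + K}{z + \left(-5 + z\right)} = \frac{1 + K}{-5 + 2 z}$)
$d{\left(R \right)} = 3 - \frac{1 + R}{5 + R}$ ($d{\left(R \right)} = 3 - \frac{R + 1}{R + 5} = 3 - \frac{1 + R}{5 + R}$)
$3 S{\left(d{\left(r{\left(3,4 \right)} \right)} \right)} = 3 \left(- \frac{2 \left(7 + \frac{1 + 4}{-5 + 2 \cdot 3}\right)}{5 + \frac{1 + 4}{-5 + 2 \cdot 3}}\right) = 3 \left(- \frac{2 \left(7 + \frac{1}{-5 + 6} \cdot 5\right)}{5 + \frac{1}{-5 + 6} \cdot 5}\right) = 3 \left(- \frac{2 \left(7 + 1^{-1} \cdot 5\right)}{5 + 1^{-1} \cdot 5}\right) = 3 \left(- \frac{2 \left(7 + 1 \cdot 5\right)}{5 + 1 \cdot 5}\right) = 3 \left(- \frac{2 \left(7 + 5\right)}{5 + 5}\right) = 3 \left(- \frac{2 \cdot 12}{10}\right) = 3 \left(\left(-1\right) \frac{12}{5}\right) = 3 \left(- \frac{12}{5}\right) = - \frac{36}{5}$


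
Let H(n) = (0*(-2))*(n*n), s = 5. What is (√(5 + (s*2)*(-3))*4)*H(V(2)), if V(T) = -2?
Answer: 0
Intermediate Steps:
H(n) = 0 (H(n) = 0*n² = 0)
(√(5 + (s*2)*(-3))*4)*H(V(2)) = (√(5 + (5*2)*(-3))*4)*0 = (√(5 + 10*(-3))*4)*0 = (√(5 - 30)*4)*0 = (√(-25)*4)*0 = ((5*I)*4)*0 = (20*I)*0 = 0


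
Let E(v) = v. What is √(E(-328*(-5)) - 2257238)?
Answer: 3*I*√250622 ≈ 1501.9*I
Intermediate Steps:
√(E(-328*(-5)) - 2257238) = √(-328*(-5) - 2257238) = √(1640 - 2257238) = √(-2255598) = 3*I*√250622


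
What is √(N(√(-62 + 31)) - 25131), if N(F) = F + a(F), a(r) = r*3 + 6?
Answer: √(-25125 + 4*I*√31) ≈ 0.0703 + 158.51*I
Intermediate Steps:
a(r) = 6 + 3*r (a(r) = 3*r + 6 = 6 + 3*r)
N(F) = 6 + 4*F (N(F) = F + (6 + 3*F) = 6 + 4*F)
√(N(√(-62 + 31)) - 25131) = √((6 + 4*√(-62 + 31)) - 25131) = √((6 + 4*√(-31)) - 25131) = √((6 + 4*(I*√31)) - 25131) = √((6 + 4*I*√31) - 25131) = √(-25125 + 4*I*√31)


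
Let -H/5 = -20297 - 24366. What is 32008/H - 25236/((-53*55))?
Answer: 1145776132/130192645 ≈ 8.8006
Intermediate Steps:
H = 223315 (H = -5*(-20297 - 24366) = -5*(-44663) = 223315)
32008/H - 25236/((-53*55)) = 32008/223315 - 25236/((-53*55)) = 32008*(1/223315) - 25236/(-2915) = 32008/223315 - 25236*(-1/2915) = 32008/223315 + 25236/2915 = 1145776132/130192645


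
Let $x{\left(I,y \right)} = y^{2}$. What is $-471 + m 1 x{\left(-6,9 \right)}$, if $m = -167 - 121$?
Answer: $-23799$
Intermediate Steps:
$m = -288$
$-471 + m 1 x{\left(-6,9 \right)} = -471 - 288 \cdot 1 \cdot 9^{2} = -471 - 288 \cdot 1 \cdot 81 = -471 - 23328 = -23799$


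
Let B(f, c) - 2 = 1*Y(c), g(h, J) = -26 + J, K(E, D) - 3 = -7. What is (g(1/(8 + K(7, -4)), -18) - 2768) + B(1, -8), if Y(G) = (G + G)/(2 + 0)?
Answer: -2818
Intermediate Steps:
K(E, D) = -4 (K(E, D) = 3 - 7 = -4)
Y(G) = G (Y(G) = (2*G)/2 = (2*G)*(½) = G)
B(f, c) = 2 + c (B(f, c) = 2 + 1*c = 2 + c)
(g(1/(8 + K(7, -4)), -18) - 2768) + B(1, -8) = ((-26 - 18) - 2768) + (2 - 8) = (-44 - 2768) - 6 = -2812 - 6 = -2818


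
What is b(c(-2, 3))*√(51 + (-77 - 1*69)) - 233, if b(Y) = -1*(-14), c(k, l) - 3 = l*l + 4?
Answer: -233 + 14*I*√95 ≈ -233.0 + 136.46*I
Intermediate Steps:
c(k, l) = 7 + l² (c(k, l) = 3 + (l*l + 4) = 3 + (l² + 4) = 3 + (4 + l²) = 7 + l²)
b(Y) = 14
b(c(-2, 3))*√(51 + (-77 - 1*69)) - 233 = 14*√(51 + (-77 - 1*69)) - 233 = 14*√(51 + (-77 - 69)) - 233 = 14*√(51 - 146) - 233 = 14*√(-95) - 233 = 14*(I*√95) - 233 = 14*I*√95 - 233 = -233 + 14*I*√95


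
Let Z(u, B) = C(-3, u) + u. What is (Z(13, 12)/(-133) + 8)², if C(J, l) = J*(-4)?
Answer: 1079521/17689 ≈ 61.028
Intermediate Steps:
C(J, l) = -4*J
Z(u, B) = 12 + u (Z(u, B) = -4*(-3) + u = 12 + u)
(Z(13, 12)/(-133) + 8)² = ((12 + 13)/(-133) + 8)² = (25*(-1/133) + 8)² = (-25/133 + 8)² = (1039/133)² = 1079521/17689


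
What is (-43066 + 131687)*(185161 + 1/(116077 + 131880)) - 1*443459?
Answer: 4068654387035175/247957 ≈ 1.6409e+10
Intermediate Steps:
(-43066 + 131687)*(185161 + 1/(116077 + 131880)) - 1*443459 = 88621*(185161 + 1/247957) - 443459 = 88621*(45911966078/247957) - 443459 = 4068764345798438/247957 - 443459 = 4068654387035175/247957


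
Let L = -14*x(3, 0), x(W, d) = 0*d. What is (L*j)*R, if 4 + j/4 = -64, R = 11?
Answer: 0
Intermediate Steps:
x(W, d) = 0
j = -272 (j = -16 + 4*(-64) = -16 - 256 = -272)
L = 0 (L = -14*0 = 0)
(L*j)*R = (0*(-272))*11 = 0*11 = 0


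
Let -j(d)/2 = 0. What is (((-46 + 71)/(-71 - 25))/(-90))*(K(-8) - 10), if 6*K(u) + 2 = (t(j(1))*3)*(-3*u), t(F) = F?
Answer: -155/5184 ≈ -0.029900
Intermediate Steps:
j(d) = 0 (j(d) = -2*0 = 0)
K(u) = -⅓ (K(u) = -⅓ + ((0*3)*(-3*u))/6 = -⅓ + (0*(-3*u))/6 = -⅓ + (⅙)*0 = -⅓ + 0 = -⅓)
(((-46 + 71)/(-71 - 25))/(-90))*(K(-8) - 10) = (((-46 + 71)/(-71 - 25))/(-90))*(-⅓ - 10) = ((25/(-96))*(-1/90))*(-31/3) = ((25*(-1/96))*(-1/90))*(-31/3) = -25/96*(-1/90)*(-31/3) = (5/1728)*(-31/3) = -155/5184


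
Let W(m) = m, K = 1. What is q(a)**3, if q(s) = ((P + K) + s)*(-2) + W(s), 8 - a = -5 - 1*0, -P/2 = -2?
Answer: -12167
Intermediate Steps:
P = 4 (P = -2*(-2) = 4)
a = 13 (a = 8 - (-5 - 1*0) = 8 - (-5 + 0) = 8 - 1*(-5) = 8 + 5 = 13)
q(s) = -10 - s (q(s) = ((4 + 1) + s)*(-2) + s = (5 + s)*(-2) + s = (-10 - 2*s) + s = -10 - s)
q(a)**3 = (-10 - 1*13)**3 = (-10 - 13)**3 = (-23)**3 = -12167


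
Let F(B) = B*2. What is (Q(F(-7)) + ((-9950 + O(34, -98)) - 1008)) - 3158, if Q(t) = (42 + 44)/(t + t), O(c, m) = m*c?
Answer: -244315/14 ≈ -17451.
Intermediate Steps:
F(B) = 2*B
O(c, m) = c*m
Q(t) = 43/t (Q(t) = 86/((2*t)) = 86*(1/(2*t)) = 43/t)
(Q(F(-7)) + ((-9950 + O(34, -98)) - 1008)) - 3158 = (43/((2*(-7))) + ((-9950 + 34*(-98)) - 1008)) - 3158 = (43/(-14) + ((-9950 - 3332) - 1008)) - 3158 = (43*(-1/14) + (-13282 - 1008)) - 3158 = (-43/14 - 14290) - 3158 = -200103/14 - 3158 = -244315/14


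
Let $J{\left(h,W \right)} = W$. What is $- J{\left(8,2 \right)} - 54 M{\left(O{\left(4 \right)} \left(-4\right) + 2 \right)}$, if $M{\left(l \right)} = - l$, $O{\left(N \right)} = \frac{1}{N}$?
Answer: $52$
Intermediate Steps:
$- J{\left(8,2 \right)} - 54 M{\left(O{\left(4 \right)} \left(-4\right) + 2 \right)} = \left(-1\right) 2 - 54 \left(- (\frac{1}{4} \left(-4\right) + 2)\right) = -2 - 54 \left(- (\frac{1}{4} \left(-4\right) + 2)\right) = -2 - 54 \left(- (-1 + 2)\right) = -2 - 54 \left(\left(-1\right) 1\right) = -2 - -54 = -2 + 54 = 52$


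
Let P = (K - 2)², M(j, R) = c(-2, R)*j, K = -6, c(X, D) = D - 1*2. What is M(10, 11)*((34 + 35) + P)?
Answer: 11970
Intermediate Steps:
c(X, D) = -2 + D (c(X, D) = D - 2 = -2 + D)
M(j, R) = j*(-2 + R) (M(j, R) = (-2 + R)*j = j*(-2 + R))
P = 64 (P = (-6 - 2)² = (-8)² = 64)
M(10, 11)*((34 + 35) + P) = (10*(-2 + 11))*((34 + 35) + 64) = (10*9)*(69 + 64) = 90*133 = 11970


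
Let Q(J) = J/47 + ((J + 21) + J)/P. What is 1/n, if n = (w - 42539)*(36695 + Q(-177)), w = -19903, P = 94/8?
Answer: -47/107597306952 ≈ -4.3681e-10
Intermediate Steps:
P = 47/4 (P = 94*(⅛) = 47/4 ≈ 11.750)
Q(J) = 84/47 + 9*J/47 (Q(J) = J/47 + ((J + 21) + J)/(47/4) = J*(1/47) + ((21 + J) + J)*(4/47) = J/47 + (21 + 2*J)*(4/47) = J/47 + (84/47 + 8*J/47) = 84/47 + 9*J/47)
n = -107597306952/47 (n = (-19903 - 42539)*(36695 + (84/47 + (9/47)*(-177))) = -62442*(36695 + (84/47 - 1593/47)) = -62442*(36695 - 1509/47) = -62442*1723156/47 = -107597306952/47 ≈ -2.2893e+9)
1/n = 1/(-107597306952/47) = -47/107597306952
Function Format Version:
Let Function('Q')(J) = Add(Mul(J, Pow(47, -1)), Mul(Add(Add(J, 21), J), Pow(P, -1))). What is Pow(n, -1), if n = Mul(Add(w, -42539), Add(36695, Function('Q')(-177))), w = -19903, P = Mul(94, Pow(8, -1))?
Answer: Rational(-47, 107597306952) ≈ -4.3681e-10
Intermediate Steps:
P = Rational(47, 4) (P = Mul(94, Rational(1, 8)) = Rational(47, 4) ≈ 11.750)
Function('Q')(J) = Add(Rational(84, 47), Mul(Rational(9, 47), J)) (Function('Q')(J) = Add(Mul(J, Pow(47, -1)), Mul(Add(Add(J, 21), J), Pow(Rational(47, 4), -1))) = Add(Mul(J, Rational(1, 47)), Mul(Add(Add(21, J), J), Rational(4, 47))) = Add(Mul(Rational(1, 47), J), Mul(Add(21, Mul(2, J)), Rational(4, 47))) = Add(Mul(Rational(1, 47), J), Add(Rational(84, 47), Mul(Rational(8, 47), J))) = Add(Rational(84, 47), Mul(Rational(9, 47), J)))
n = Rational(-107597306952, 47) (n = Mul(Add(-19903, -42539), Add(36695, Add(Rational(84, 47), Mul(Rational(9, 47), -177)))) = Mul(-62442, Add(36695, Add(Rational(84, 47), Rational(-1593, 47)))) = Mul(-62442, Add(36695, Rational(-1509, 47))) = Mul(-62442, Rational(1723156, 47)) = Rational(-107597306952, 47) ≈ -2.2893e+9)
Pow(n, -1) = Pow(Rational(-107597306952, 47), -1) = Rational(-47, 107597306952)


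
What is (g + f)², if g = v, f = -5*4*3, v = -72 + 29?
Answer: 10609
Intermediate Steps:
v = -43
f = -60 (f = -20*3 = -60)
g = -43
(g + f)² = (-43 - 60)² = (-103)² = 10609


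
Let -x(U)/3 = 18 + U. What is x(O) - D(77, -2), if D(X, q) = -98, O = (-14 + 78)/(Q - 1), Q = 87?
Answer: 1796/43 ≈ 41.767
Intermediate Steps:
O = 32/43 (O = (-14 + 78)/(87 - 1) = 64/86 = 64*(1/86) = 32/43 ≈ 0.74419)
x(U) = -54 - 3*U (x(U) = -3*(18 + U) = -54 - 3*U)
x(O) - D(77, -2) = (-54 - 3*32/43) - 1*(-98) = (-54 - 96/43) + 98 = -2418/43 + 98 = 1796/43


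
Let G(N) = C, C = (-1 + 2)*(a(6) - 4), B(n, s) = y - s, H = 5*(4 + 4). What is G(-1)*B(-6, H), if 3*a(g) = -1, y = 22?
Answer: 78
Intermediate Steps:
H = 40 (H = 5*8 = 40)
a(g) = -1/3 (a(g) = (1/3)*(-1) = -1/3)
B(n, s) = 22 - s
C = -13/3 (C = (-1 + 2)*(-1/3 - 4) = 1*(-13/3) = -13/3 ≈ -4.3333)
G(N) = -13/3
G(-1)*B(-6, H) = -13*(22 - 1*40)/3 = -13*(22 - 40)/3 = -13/3*(-18) = 78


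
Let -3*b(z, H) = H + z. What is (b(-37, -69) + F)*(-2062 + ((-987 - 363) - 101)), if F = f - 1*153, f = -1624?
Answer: 6118475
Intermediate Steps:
F = -1777 (F = -1624 - 1*153 = -1624 - 153 = -1777)
b(z, H) = -H/3 - z/3 (b(z, H) = -(H + z)/3 = -H/3 - z/3)
(b(-37, -69) + F)*(-2062 + ((-987 - 363) - 101)) = ((-1/3*(-69) - 1/3*(-37)) - 1777)*(-2062 + ((-987 - 363) - 101)) = ((23 + 37/3) - 1777)*(-2062 + (-1350 - 101)) = (106/3 - 1777)*(-2062 - 1451) = -5225/3*(-3513) = 6118475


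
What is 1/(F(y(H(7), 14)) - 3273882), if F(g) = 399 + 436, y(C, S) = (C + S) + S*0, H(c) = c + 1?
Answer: -1/3273047 ≈ -3.0553e-7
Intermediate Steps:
H(c) = 1 + c
y(C, S) = C + S (y(C, S) = (C + S) + 0 = C + S)
F(g) = 835
1/(F(y(H(7), 14)) - 3273882) = 1/(835 - 3273882) = 1/(-3273047) = -1/3273047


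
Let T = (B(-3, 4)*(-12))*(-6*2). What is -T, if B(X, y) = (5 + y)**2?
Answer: -11664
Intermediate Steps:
T = 11664 (T = ((5 + 4)**2*(-12))*(-6*2) = (9**2*(-12))*(-12) = (81*(-12))*(-12) = -972*(-12) = 11664)
-T = -1*11664 = -11664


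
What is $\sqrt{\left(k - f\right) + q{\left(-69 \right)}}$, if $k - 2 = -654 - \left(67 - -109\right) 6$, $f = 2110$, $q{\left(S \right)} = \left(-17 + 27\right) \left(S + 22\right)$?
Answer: $8 i \sqrt{67} \approx 65.483 i$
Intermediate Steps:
$q{\left(S \right)} = 220 + 10 S$ ($q{\left(S \right)} = 10 \left(22 + S\right) = 220 + 10 S$)
$k = -1708$ ($k = 2 - \left(654 + \left(67 - -109\right) 6\right) = 2 - \left(654 + \left(67 + 109\right) 6\right) = 2 - \left(654 + 176 \cdot 6\right) = 2 - 1710 = -1708$)
$\sqrt{\left(k - f\right) + q{\left(-69 \right)}} = \sqrt{\left(-1708 - 2110\right) + \left(220 + 10 \left(-69\right)\right)} = \sqrt{\left(-1708 - 2110\right) + \left(220 - 690\right)} = \sqrt{-3818 - 470} = \sqrt{-4288} = 8 i \sqrt{67}$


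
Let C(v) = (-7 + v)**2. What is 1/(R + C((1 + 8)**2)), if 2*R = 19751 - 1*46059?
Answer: -1/7678 ≈ -0.00013024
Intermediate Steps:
R = -13154 (R = (19751 - 1*46059)/2 = (19751 - 46059)/2 = (1/2)*(-26308) = -13154)
1/(R + C((1 + 8)**2)) = 1/(-13154 + (-7 + (1 + 8)**2)**2) = 1/(-13154 + (-7 + 9**2)**2) = 1/(-13154 + (-7 + 81)**2) = 1/(-13154 + 74**2) = 1/(-13154 + 5476) = 1/(-7678) = -1/7678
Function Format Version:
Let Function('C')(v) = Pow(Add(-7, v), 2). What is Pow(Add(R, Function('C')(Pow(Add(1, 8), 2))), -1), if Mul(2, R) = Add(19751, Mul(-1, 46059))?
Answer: Rational(-1, 7678) ≈ -0.00013024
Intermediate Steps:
R = -13154 (R = Mul(Rational(1, 2), Add(19751, Mul(-1, 46059))) = Mul(Rational(1, 2), Add(19751, -46059)) = Mul(Rational(1, 2), -26308) = -13154)
Pow(Add(R, Function('C')(Pow(Add(1, 8), 2))), -1) = Pow(Add(-13154, Pow(Add(-7, Pow(Add(1, 8), 2)), 2)), -1) = Pow(Add(-13154, Pow(Add(-7, Pow(9, 2)), 2)), -1) = Pow(Add(-13154, Pow(Add(-7, 81), 2)), -1) = Pow(Add(-13154, Pow(74, 2)), -1) = Pow(Add(-13154, 5476), -1) = Pow(-7678, -1) = Rational(-1, 7678)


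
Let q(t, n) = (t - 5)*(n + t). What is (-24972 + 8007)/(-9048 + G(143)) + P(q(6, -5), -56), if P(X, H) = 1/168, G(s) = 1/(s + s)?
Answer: 817722047/434738136 ≈ 1.8810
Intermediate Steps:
q(t, n) = (-5 + t)*(n + t)
G(s) = 1/(2*s)
P(X, H) = 1/168
(-24972 + 8007)/(-9048 + G(143)) + P(q(6, -5), -56) = (-24972 + 8007)/(-9048 + (½)/143) + 1/168 = -16965/(-9048 + (½)*(1/143)) + 1/168 = -16965/(-9048 + 1/286) + 1/168 = -16965/(-2587727/286) + 1/168 = -16965*(-286/2587727) + 1/168 = 4851990/2587727 + 1/168 = 817722047/434738136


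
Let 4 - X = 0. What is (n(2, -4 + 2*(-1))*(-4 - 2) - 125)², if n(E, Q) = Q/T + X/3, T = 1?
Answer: 9409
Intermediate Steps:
X = 4 (X = 4 - 1*0 = 4 + 0 = 4)
n(E, Q) = 4/3 + Q (n(E, Q) = Q/1 + 4/3 = Q*1 + 4*(⅓) = Q + 4/3 = 4/3 + Q)
(n(2, -4 + 2*(-1))*(-4 - 2) - 125)² = ((4/3 + (-4 + 2*(-1)))*(-4 - 2) - 125)² = ((4/3 + (-4 - 2))*(-6) - 125)² = ((4/3 - 6)*(-6) - 125)² = (-14/3*(-6) - 125)² = (28 - 125)² = (-97)² = 9409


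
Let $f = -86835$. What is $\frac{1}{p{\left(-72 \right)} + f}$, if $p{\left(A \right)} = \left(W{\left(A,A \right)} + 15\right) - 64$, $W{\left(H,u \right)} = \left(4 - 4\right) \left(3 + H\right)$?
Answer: $- \frac{1}{86884} \approx -1.151 \cdot 10^{-5}$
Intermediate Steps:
$W{\left(H,u \right)} = 0$ ($W{\left(H,u \right)} = 0 \left(3 + H\right) = 0$)
$p{\left(A \right)} = -49$ ($p{\left(A \right)} = \left(0 + 15\right) - 64 = 15 - 64 = -49$)
$\frac{1}{p{\left(-72 \right)} + f} = \frac{1}{-49 - 86835} = \frac{1}{-86884} = - \frac{1}{86884}$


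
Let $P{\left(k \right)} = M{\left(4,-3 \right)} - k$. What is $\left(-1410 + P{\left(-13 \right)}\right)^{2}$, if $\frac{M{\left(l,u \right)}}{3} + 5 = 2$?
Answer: $1976836$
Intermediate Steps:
$M{\left(l,u \right)} = -9$ ($M{\left(l,u \right)} = -15 + 3 \cdot 2 = -15 + 6 = -9$)
$P{\left(k \right)} = -9 - k$
$\left(-1410 + P{\left(-13 \right)}\right)^{2} = \left(-1410 - -4\right)^{2} = \left(-1410 + \left(-9 + 13\right)\right)^{2} = \left(-1410 + 4\right)^{2} = \left(-1406\right)^{2} = 1976836$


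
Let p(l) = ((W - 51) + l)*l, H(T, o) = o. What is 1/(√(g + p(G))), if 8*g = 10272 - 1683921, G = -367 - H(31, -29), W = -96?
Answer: -2*I*√724418/362209 ≈ -0.0046996*I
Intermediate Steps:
G = -338 (G = -367 - 1*(-29) = -367 + 29 = -338)
p(l) = l*(-147 + l) (p(l) = ((-96 - 51) + l)*l = (-147 + l)*l = l*(-147 + l))
g = -1673649/8 (g = (10272 - 1683921)/8 = (⅛)*(-1673649) = -1673649/8 ≈ -2.0921e+5)
1/(√(g + p(G))) = 1/(√(-1673649/8 - 338*(-147 - 338))) = 1/(√(-1673649/8 - 338*(-485))) = 1/(√(-1673649/8 + 163930)) = 1/(√(-362209/8)) = 1/(I*√724418/4) = -2*I*√724418/362209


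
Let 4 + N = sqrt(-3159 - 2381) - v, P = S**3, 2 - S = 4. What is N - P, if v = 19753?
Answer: -19749 + 2*I*sqrt(1385) ≈ -19749.0 + 74.431*I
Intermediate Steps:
S = -2 (S = 2 - 1*4 = 2 - 4 = -2)
P = -8 (P = (-2)**3 = -8)
N = -19757 + 2*I*sqrt(1385) (N = -4 + (sqrt(-3159 - 2381) - 1*19753) = -4 + (sqrt(-5540) - 19753) = -4 + (2*I*sqrt(1385) - 19753) = -4 + (-19753 + 2*I*sqrt(1385)) = -19757 + 2*I*sqrt(1385) ≈ -19757.0 + 74.431*I)
N - P = (-19757 + 2*I*sqrt(1385)) - 1*(-8) = (-19757 + 2*I*sqrt(1385)) + 8 = -19749 + 2*I*sqrt(1385)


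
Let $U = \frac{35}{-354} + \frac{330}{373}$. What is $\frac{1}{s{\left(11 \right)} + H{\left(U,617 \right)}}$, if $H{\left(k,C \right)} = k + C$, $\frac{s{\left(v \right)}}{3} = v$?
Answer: $\frac{132042}{85931065} \approx 0.0015366$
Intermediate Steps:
$s{\left(v \right)} = 3 v$
$U = \frac{103765}{132042}$ ($U = 35 \left(- \frac{1}{354}\right) + 330 \cdot \frac{1}{373} = - \frac{35}{354} + \frac{330}{373} = \frac{103765}{132042} \approx 0.78585$)
$H{\left(k,C \right)} = C + k$
$\frac{1}{s{\left(11 \right)} + H{\left(U,617 \right)}} = \frac{1}{3 \cdot 11 + \left(617 + \frac{103765}{132042}\right)} = \frac{1}{33 + \frac{81573679}{132042}} = \frac{1}{\frac{85931065}{132042}} = \frac{132042}{85931065}$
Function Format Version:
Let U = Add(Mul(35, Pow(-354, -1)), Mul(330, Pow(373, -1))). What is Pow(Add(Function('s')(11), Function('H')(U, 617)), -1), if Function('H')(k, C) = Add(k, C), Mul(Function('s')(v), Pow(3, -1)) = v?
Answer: Rational(132042, 85931065) ≈ 0.0015366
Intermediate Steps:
Function('s')(v) = Mul(3, v)
U = Rational(103765, 132042) (U = Add(Mul(35, Rational(-1, 354)), Mul(330, Rational(1, 373))) = Add(Rational(-35, 354), Rational(330, 373)) = Rational(103765, 132042) ≈ 0.78585)
Function('H')(k, C) = Add(C, k)
Pow(Add(Function('s')(11), Function('H')(U, 617)), -1) = Pow(Add(Mul(3, 11), Add(617, Rational(103765, 132042))), -1) = Pow(Add(33, Rational(81573679, 132042)), -1) = Pow(Rational(85931065, 132042), -1) = Rational(132042, 85931065)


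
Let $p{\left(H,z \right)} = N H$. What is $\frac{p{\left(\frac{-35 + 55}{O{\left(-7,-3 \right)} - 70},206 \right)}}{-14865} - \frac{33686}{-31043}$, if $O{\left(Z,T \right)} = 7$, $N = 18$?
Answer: $\frac{701287690}{646035873} \approx 1.0855$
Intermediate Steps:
$p{\left(H,z \right)} = 18 H$
$\frac{p{\left(\frac{-35 + 55}{O{\left(-7,-3 \right)} - 70},206 \right)}}{-14865} - \frac{33686}{-31043} = \frac{18 \frac{-35 + 55}{7 - 70}}{-14865} - \frac{33686}{-31043} = 18 \frac{20}{-63} \left(- \frac{1}{14865}\right) - - \frac{33686}{31043} = 18 \cdot 20 \left(- \frac{1}{63}\right) \left(- \frac{1}{14865}\right) + \frac{33686}{31043} = 18 \left(- \frac{20}{63}\right) \left(- \frac{1}{14865}\right) + \frac{33686}{31043} = \left(- \frac{40}{7}\right) \left(- \frac{1}{14865}\right) + \frac{33686}{31043} = \frac{8}{20811} + \frac{33686}{31043} = \frac{701287690}{646035873}$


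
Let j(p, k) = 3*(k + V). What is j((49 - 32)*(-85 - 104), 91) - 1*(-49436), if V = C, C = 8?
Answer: 49733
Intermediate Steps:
V = 8
j(p, k) = 24 + 3*k (j(p, k) = 3*(k + 8) = 3*(8 + k) = 24 + 3*k)
j((49 - 32)*(-85 - 104), 91) - 1*(-49436) = (24 + 3*91) - 1*(-49436) = (24 + 273) + 49436 = 297 + 49436 = 49733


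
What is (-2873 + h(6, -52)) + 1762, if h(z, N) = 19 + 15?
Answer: -1077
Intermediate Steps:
h(z, N) = 34
(-2873 + h(6, -52)) + 1762 = (-2873 + 34) + 1762 = -2839 + 1762 = -1077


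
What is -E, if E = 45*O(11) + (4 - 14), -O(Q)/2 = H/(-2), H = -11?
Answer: 505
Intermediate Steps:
O(Q) = -11 (O(Q) = -(-22)/(-2) = -(-22)*(-1)/2 = -2*11/2 = -11)
E = -505 (E = 45*(-11) + (4 - 14) = -495 - 10 = -505)
-E = -1*(-505) = 505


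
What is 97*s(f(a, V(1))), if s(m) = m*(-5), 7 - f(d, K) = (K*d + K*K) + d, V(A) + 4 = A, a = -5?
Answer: 5820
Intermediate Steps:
V(A) = -4 + A
f(d, K) = 7 - d - K² - K*d (f(d, K) = 7 - ((K*d + K*K) + d) = 7 - ((K*d + K²) + d) = 7 - ((K² + K*d) + d) = 7 - (d + K² + K*d) = 7 + (-d - K² - K*d) = 7 - d - K² - K*d)
s(m) = -5*m
97*s(f(a, V(1))) = 97*(-5*(7 - 1*(-5) - (-4 + 1)² - 1*(-4 + 1)*(-5))) = 97*(-5*(7 + 5 - 1*(-3)² - 1*(-3)*(-5))) = 97*(-5*(7 + 5 - 1*9 - 15)) = 97*(-5*(7 + 5 - 9 - 15)) = 97*(-5*(-12)) = 97*60 = 5820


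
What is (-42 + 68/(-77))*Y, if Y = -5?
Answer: 16510/77 ≈ 214.42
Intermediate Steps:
(-42 + 68/(-77))*Y = (-42 + 68/(-77))*(-5) = (-42 + 68*(-1/77))*(-5) = (-42 - 68/77)*(-5) = -3302/77*(-5) = 16510/77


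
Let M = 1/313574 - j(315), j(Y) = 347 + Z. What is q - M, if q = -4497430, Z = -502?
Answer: -1410325718791/313574 ≈ -4.4976e+6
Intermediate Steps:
j(Y) = -155 (j(Y) = 347 - 502 = -155)
M = 48603971/313574 (M = 1/313574 - 1*(-155) = 1/313574 + 155 = 48603971/313574 ≈ 155.00)
q - M = -4497430 - 1*48603971/313574 = -4497430 - 48603971/313574 = -1410325718791/313574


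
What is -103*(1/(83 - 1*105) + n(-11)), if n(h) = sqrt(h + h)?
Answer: 103/22 - 103*I*sqrt(22) ≈ 4.6818 - 483.11*I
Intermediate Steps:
n(h) = sqrt(2)*sqrt(h) (n(h) = sqrt(2*h) = sqrt(2)*sqrt(h))
-103*(1/(83 - 1*105) + n(-11)) = -103*(1/(83 - 1*105) + sqrt(2)*sqrt(-11)) = -103*(1/(83 - 105) + sqrt(2)*(I*sqrt(11))) = -103*(1/(-22) + I*sqrt(22)) = -103*(-1/22 + I*sqrt(22)) = 103/22 - 103*I*sqrt(22)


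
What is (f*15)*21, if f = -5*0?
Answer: 0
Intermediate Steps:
f = 0
(f*15)*21 = (0*15)*21 = 0*21 = 0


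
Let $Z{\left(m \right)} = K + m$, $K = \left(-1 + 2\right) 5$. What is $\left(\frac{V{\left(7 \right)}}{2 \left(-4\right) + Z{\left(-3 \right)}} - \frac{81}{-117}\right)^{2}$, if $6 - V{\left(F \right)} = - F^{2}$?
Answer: $\frac{436921}{6084} \approx 71.815$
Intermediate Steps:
$K = 5$ ($K = 1 \cdot 5 = 5$)
$V{\left(F \right)} = 6 + F^{2}$ ($V{\left(F \right)} = 6 - - F^{2} = 6 + F^{2}$)
$Z{\left(m \right)} = 5 + m$
$\left(\frac{V{\left(7 \right)}}{2 \left(-4\right) + Z{\left(-3 \right)}} - \frac{81}{-117}\right)^{2} = \left(\frac{6 + 7^{2}}{2 \left(-4\right) + \left(5 - 3\right)} - \frac{81}{-117}\right)^{2} = \left(\frac{6 + 49}{-8 + 2} - - \frac{9}{13}\right)^{2} = \left(\frac{55}{-6} + \frac{9}{13}\right)^{2} = \left(55 \left(- \frac{1}{6}\right) + \frac{9}{13}\right)^{2} = \left(- \frac{55}{6} + \frac{9}{13}\right)^{2} = \left(- \frac{661}{78}\right)^{2} = \frac{436921}{6084}$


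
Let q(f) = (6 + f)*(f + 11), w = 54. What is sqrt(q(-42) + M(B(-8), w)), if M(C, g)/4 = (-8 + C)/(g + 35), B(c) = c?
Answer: 2*sqrt(2208535)/89 ≈ 33.396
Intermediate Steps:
M(C, g) = 4*(-8 + C)/(35 + g) (M(C, g) = 4*((-8 + C)/(g + 35)) = 4*((-8 + C)/(35 + g)) = 4*(-8 + C)/(35 + g))
q(f) = (6 + f)*(11 + f)
sqrt(q(-42) + M(B(-8), w)) = sqrt((66 + (-42)**2 + 17*(-42)) + 4*(-8 - 8)/(35 + 54)) = sqrt((66 + 1764 - 714) + 4*(-16)/89) = sqrt(1116 + 4*(1/89)*(-16)) = sqrt(1116 - 64/89) = sqrt(99260/89) = 2*sqrt(2208535)/89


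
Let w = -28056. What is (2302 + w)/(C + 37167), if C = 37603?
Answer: -12877/37385 ≈ -0.34444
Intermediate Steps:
(2302 + w)/(C + 37167) = (2302 - 28056)/(37603 + 37167) = -25754/74770 = -25754*1/74770 = -12877/37385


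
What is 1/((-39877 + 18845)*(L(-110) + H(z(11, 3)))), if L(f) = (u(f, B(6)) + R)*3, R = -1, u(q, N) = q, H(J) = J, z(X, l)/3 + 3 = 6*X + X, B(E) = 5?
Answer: 1/2334552 ≈ 4.2835e-7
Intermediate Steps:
z(X, l) = -9 + 21*X (z(X, l) = -9 + 3*(6*X + X) = -9 + 3*(7*X) = -9 + 21*X)
L(f) = -3 + 3*f (L(f) = (f - 1)*3 = (-1 + f)*3 = -3 + 3*f)
1/((-39877 + 18845)*(L(-110) + H(z(11, 3)))) = 1/((-39877 + 18845)*((-3 + 3*(-110)) + (-9 + 21*11))) = 1/(-21032*((-3 - 330) + (-9 + 231))) = 1/(-21032*(-333 + 222)) = 1/(-21032*(-111)) = 1/2334552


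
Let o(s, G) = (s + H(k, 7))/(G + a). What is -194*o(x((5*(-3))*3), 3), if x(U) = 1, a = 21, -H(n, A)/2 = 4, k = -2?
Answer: 679/12 ≈ 56.583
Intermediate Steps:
H(n, A) = -8 (H(n, A) = -2*4 = -8)
o(s, G) = (-8 + s)/(21 + G) (o(s, G) = (s - 8)/(G + 21) = (-8 + s)/(21 + G))
-194*o(x((5*(-3))*3), 3) = -194*(-8 + 1)/(21 + 3) = -194*(-7)/24 = -97*(-7)/12 = -194*(-7/24) = 679/12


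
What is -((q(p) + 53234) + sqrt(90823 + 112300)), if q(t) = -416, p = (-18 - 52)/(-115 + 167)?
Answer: -52818 - sqrt(203123) ≈ -53269.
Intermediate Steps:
p = -35/26 (p = -70/52 = -70*1/52 = -35/26 ≈ -1.3462)
-((q(p) + 53234) + sqrt(90823 + 112300)) = -((-416 + 53234) + sqrt(90823 + 112300)) = -(52818 + sqrt(203123)) = -52818 - sqrt(203123)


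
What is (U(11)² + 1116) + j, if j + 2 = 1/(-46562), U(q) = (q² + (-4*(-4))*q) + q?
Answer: 4468927635/46562 ≈ 95978.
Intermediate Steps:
U(q) = q² + 17*q (U(q) = (q² + 16*q) + q = q² + 17*q)
j = -93125/46562 (j = -2 + 1/(-46562) = -2 - 1/46562 = -93125/46562 ≈ -2.0000)
(U(11)² + 1116) + j = ((11*(17 + 11))² + 1116) - 93125/46562 = ((11*28)² + 1116) - 93125/46562 = (308² + 1116) - 93125/46562 = (94864 + 1116) - 93125/46562 = 95980 - 93125/46562 = 4468927635/46562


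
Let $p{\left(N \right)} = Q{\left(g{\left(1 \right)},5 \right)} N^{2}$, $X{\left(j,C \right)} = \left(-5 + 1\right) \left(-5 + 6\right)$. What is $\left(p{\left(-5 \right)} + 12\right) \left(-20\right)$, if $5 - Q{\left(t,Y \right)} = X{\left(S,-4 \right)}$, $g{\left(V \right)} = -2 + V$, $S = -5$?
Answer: $-4740$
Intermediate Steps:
$X{\left(j,C \right)} = -4$ ($X{\left(j,C \right)} = \left(-4\right) 1 = -4$)
$Q{\left(t,Y \right)} = 9$ ($Q{\left(t,Y \right)} = 5 - -4 = 5 + 4 = 9$)
$p{\left(N \right)} = 9 N^{2}$
$\left(p{\left(-5 \right)} + 12\right) \left(-20\right) = \left(9 \left(-5\right)^{2} + 12\right) \left(-20\right) = \left(9 \cdot 25 + 12\right) \left(-20\right) = \left(225 + 12\right) \left(-20\right) = 237 \left(-20\right) = -4740$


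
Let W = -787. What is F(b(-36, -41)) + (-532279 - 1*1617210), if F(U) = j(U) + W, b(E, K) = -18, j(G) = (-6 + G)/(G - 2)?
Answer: -10751374/5 ≈ -2.1503e+6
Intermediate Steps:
j(G) = (-6 + G)/(-2 + G)
F(U) = -787 + (-6 + U)/(-2 + U) (F(U) = (-6 + U)/(-2 + U) - 787 = -787 + (-6 + U)/(-2 + U))
F(b(-36, -41)) + (-532279 - 1*1617210) = 2*(784 - 393*(-18))/(-2 - 18) + (-532279 - 1*1617210) = 2*(784 + 7074)/(-20) + (-532279 - 1617210) = 2*(-1/20)*7858 - 2149489 = -3929/5 - 2149489 = -10751374/5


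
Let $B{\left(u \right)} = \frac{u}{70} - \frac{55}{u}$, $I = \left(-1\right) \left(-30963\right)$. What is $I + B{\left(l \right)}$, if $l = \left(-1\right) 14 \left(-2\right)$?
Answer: $\frac{4334601}{140} \approx 30961.0$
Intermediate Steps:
$I = 30963$
$l = 28$ ($l = \left(-14\right) \left(-2\right) = 28$)
$B{\left(u \right)} = - \frac{55}{u} + \frac{u}{70}$ ($B{\left(u \right)} = u \frac{1}{70} - \frac{55}{u} = \frac{u}{70} - \frac{55}{u} = - \frac{55}{u} + \frac{u}{70}$)
$I + B{\left(l \right)} = 30963 + \left(- \frac{55}{28} + \frac{1}{70} \cdot 28\right) = 30963 + \left(\left(-55\right) \frac{1}{28} + \frac{2}{5}\right) = 30963 + \left(- \frac{55}{28} + \frac{2}{5}\right) = 30963 - \frac{219}{140} = \frac{4334601}{140}$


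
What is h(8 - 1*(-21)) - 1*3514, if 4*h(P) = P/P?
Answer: -14055/4 ≈ -3513.8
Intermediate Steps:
h(P) = ¼ (h(P) = (P/P)/4 = (¼)*1 = ¼)
h(8 - 1*(-21)) - 1*3514 = ¼ - 1*3514 = ¼ - 3514 = -14055/4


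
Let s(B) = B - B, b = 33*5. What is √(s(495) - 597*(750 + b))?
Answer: 3*I*√60695 ≈ 739.09*I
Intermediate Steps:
b = 165
s(B) = 0
√(s(495) - 597*(750 + b)) = √(0 - 597*(750 + 165)) = √(0 - 597*915) = √(0 - 546255) = √(-546255) = 3*I*√60695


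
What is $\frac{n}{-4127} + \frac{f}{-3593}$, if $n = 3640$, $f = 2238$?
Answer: $- \frac{22314746}{14828311} \approx -1.5049$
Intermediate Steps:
$\frac{n}{-4127} + \frac{f}{-3593} = \frac{3640}{-4127} + \frac{2238}{-3593} = 3640 \left(- \frac{1}{4127}\right) + 2238 \left(- \frac{1}{3593}\right) = - \frac{3640}{4127} - \frac{2238}{3593} = - \frac{22314746}{14828311}$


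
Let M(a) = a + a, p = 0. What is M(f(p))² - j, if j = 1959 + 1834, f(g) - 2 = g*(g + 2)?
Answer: -3777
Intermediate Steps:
f(g) = 2 + g*(2 + g) (f(g) = 2 + g*(g + 2) = 2 + g*(2 + g))
M(a) = 2*a
j = 3793
M(f(p))² - j = (2*(2 + 0² + 2*0))² - 1*3793 = (2*(2 + 0 + 0))² - 3793 = (2*2)² - 3793 = 4² - 3793 = 16 - 3793 = -3777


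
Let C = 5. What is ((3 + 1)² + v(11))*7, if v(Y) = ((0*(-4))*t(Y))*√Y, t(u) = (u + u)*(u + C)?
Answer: 112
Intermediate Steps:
t(u) = 2*u*(5 + u) (t(u) = (u + u)*(u + 5) = (2*u)*(5 + u) = 2*u*(5 + u))
v(Y) = 0 (v(Y) = ((0*(-4))*(2*Y*(5 + Y)))*√Y = (0*(2*Y*(5 + Y)))*√Y = 0*√Y = 0)
((3 + 1)² + v(11))*7 = ((3 + 1)² + 0)*7 = (4² + 0)*7 = (16 + 0)*7 = 16*7 = 112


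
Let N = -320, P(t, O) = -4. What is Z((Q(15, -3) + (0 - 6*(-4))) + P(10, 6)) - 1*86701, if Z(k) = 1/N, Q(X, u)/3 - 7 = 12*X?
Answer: -27744321/320 ≈ -86701.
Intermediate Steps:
Q(X, u) = 21 + 36*X (Q(X, u) = 21 + 3*(12*X) = 21 + 36*X)
Z(k) = -1/320 (Z(k) = 1/(-320) = -1/320)
Z((Q(15, -3) + (0 - 6*(-4))) + P(10, 6)) - 1*86701 = -1/320 - 1*86701 = -1/320 - 86701 = -27744321/320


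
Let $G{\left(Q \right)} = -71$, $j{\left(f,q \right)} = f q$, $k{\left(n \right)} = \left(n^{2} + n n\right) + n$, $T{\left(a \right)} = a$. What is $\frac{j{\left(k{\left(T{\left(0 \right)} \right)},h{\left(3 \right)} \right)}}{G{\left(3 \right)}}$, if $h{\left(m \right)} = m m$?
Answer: $0$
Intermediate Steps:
$h{\left(m \right)} = m^{2}$
$k{\left(n \right)} = n + 2 n^{2}$ ($k{\left(n \right)} = \left(n^{2} + n^{2}\right) + n = 2 n^{2} + n = n + 2 n^{2}$)
$\frac{j{\left(k{\left(T{\left(0 \right)} \right)},h{\left(3 \right)} \right)}}{G{\left(3 \right)}} = \frac{0 \left(1 + 2 \cdot 0\right) 3^{2}}{-71} = 0 \left(1 + 0\right) 9 \left(- \frac{1}{71}\right) = 0 \cdot 1 \cdot 9 \left(- \frac{1}{71}\right) = 0 \cdot 9 \left(- \frac{1}{71}\right) = 0 \left(- \frac{1}{71}\right) = 0$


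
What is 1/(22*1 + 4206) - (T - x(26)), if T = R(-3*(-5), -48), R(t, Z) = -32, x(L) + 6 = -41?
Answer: -63419/4228 ≈ -15.000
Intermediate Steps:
x(L) = -47 (x(L) = -6 - 41 = -47)
T = -32
1/(22*1 + 4206) - (T - x(26)) = 1/(22*1 + 4206) - (-32 - 1*(-47)) = 1/(22 + 4206) - (-32 + 47) = 1/4228 - 1*15 = 1/4228 - 15 = -63419/4228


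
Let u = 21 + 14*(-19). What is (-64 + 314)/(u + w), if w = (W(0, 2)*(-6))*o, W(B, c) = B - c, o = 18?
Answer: -250/29 ≈ -8.6207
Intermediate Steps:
u = -245 (u = 21 - 266 = -245)
w = 216 (w = ((0 - 1*2)*(-6))*18 = ((0 - 2)*(-6))*18 = -2*(-6)*18 = 12*18 = 216)
(-64 + 314)/(u + w) = (-64 + 314)/(-245 + 216) = 250/(-29) = 250*(-1/29) = -250/29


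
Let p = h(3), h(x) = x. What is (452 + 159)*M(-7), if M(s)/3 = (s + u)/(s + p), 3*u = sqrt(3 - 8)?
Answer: 12831/4 - 611*I*sqrt(5)/4 ≈ 3207.8 - 341.56*I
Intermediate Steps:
u = I*sqrt(5)/3 (u = sqrt(3 - 8)/3 = sqrt(-5)/3 = (I*sqrt(5))/3 = I*sqrt(5)/3 ≈ 0.74536*I)
p = 3
M(s) = 3*(s + I*sqrt(5)/3)/(3 + s) (M(s) = 3*((s + I*sqrt(5)/3)/(s + 3)) = 3*((s + I*sqrt(5)/3)/(3 + s)) = 3*(s + I*sqrt(5)/3)/(3 + s))
(452 + 159)*M(-7) = (452 + 159)*((3*(-7) + I*sqrt(5))/(3 - 7)) = 611*((-21 + I*sqrt(5))/(-4)) = 611*(-(-21 + I*sqrt(5))/4) = 611*(21/4 - I*sqrt(5)/4) = 12831/4 - 611*I*sqrt(5)/4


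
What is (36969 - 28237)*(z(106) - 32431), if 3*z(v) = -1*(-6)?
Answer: -283170028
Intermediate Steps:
z(v) = 2 (z(v) = (-1*(-6))/3 = (⅓)*6 = 2)
(36969 - 28237)*(z(106) - 32431) = (36969 - 28237)*(2 - 32431) = 8732*(-32429) = -283170028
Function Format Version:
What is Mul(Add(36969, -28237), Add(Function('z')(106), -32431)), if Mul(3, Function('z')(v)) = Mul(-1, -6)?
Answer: -283170028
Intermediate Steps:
Function('z')(v) = 2 (Function('z')(v) = Mul(Rational(1, 3), Mul(-1, -6)) = Mul(Rational(1, 3), 6) = 2)
Mul(Add(36969, -28237), Add(Function('z')(106), -32431)) = Mul(Add(36969, -28237), Add(2, -32431)) = Mul(8732, -32429) = -283170028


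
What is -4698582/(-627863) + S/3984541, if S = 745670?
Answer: 19189871224072/2501745865883 ≈ 7.6706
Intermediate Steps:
-4698582/(-627863) + S/3984541 = -4698582/(-627863) + 745670/3984541 = -4698582*(-1/627863) + 745670*(1/3984541) = 4698582/627863 + 745670/3984541 = 19189871224072/2501745865883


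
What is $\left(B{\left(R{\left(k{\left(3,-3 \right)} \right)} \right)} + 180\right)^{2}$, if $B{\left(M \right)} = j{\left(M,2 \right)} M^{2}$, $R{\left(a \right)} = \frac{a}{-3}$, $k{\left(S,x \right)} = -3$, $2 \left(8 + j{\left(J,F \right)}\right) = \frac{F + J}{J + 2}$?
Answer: $\frac{119025}{4} \approx 29756.0$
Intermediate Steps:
$j{\left(J,F \right)} = -8 + \frac{F + J}{2 \left(2 + J\right)}$ ($j{\left(J,F \right)} = -8 + \frac{\left(F + J\right) \frac{1}{J + 2}}{2} = -8 + \frac{\left(F + J\right) \frac{1}{2 + J}}{2} = -8 + \frac{\frac{1}{2 + J} \left(F + J\right)}{2} = -8 + \frac{F + J}{2 \left(2 + J\right)}$)
$R{\left(a \right)} = - \frac{a}{3}$ ($R{\left(a \right)} = a \left(- \frac{1}{3}\right) = - \frac{a}{3}$)
$B{\left(M \right)} = \frac{M^{2} \left(-30 - 15 M\right)}{2 \left(2 + M\right)}$ ($B{\left(M \right)} = \frac{-32 + 2 - 15 M}{2 \left(2 + M\right)} M^{2} = \frac{-30 - 15 M}{2 \left(2 + M\right)} M^{2} = \frac{M^{2} \left(-30 - 15 M\right)}{2 \left(2 + M\right)}$)
$\left(B{\left(R{\left(k{\left(3,-3 \right)} \right)} \right)} + 180\right)^{2} = \left(- \frac{15 \left(\left(- \frac{1}{3}\right) \left(-3\right)\right)^{2}}{2} + 180\right)^{2} = \left(- \frac{15 \cdot 1^{2}}{2} + 180\right)^{2} = \left(\left(- \frac{15}{2}\right) 1 + 180\right)^{2} = \left(- \frac{15}{2} + 180\right)^{2} = \left(\frac{345}{2}\right)^{2} = \frac{119025}{4}$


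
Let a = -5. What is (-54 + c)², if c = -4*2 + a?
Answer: 4489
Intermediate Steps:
c = -13 (c = -4*2 - 5 = -8 - 5 = -13)
(-54 + c)² = (-54 - 13)² = (-67)² = 4489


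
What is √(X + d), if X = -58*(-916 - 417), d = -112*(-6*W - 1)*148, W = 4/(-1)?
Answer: I*√303934 ≈ 551.3*I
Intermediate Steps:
W = -4 (W = 4*(-1) = -4)
d = -381248 (d = -112*(-6*(-4) - 1)*148 = -112*(24 - 1)*148 = -112*23*148 = -2576*148 = -381248)
X = 77314 (X = -58*(-1333) = 77314)
√(X + d) = √(77314 - 381248) = √(-303934) = I*√303934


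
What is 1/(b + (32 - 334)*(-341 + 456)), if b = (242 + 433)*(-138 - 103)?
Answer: -1/197405 ≈ -5.0657e-6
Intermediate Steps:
b = -162675 (b = 675*(-241) = -162675)
1/(b + (32 - 334)*(-341 + 456)) = 1/(-162675 + (32 - 334)*(-341 + 456)) = 1/(-162675 - 302*115) = 1/(-162675 - 34730) = 1/(-197405) = -1/197405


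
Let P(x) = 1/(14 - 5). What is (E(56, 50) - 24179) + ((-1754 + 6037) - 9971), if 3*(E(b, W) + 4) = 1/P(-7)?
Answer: -29868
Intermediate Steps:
P(x) = ⅑ (P(x) = 1/9 = ⅑)
E(b, W) = -1 (E(b, W) = -4 + 1/(3*(⅑)) = -4 + (⅓)*9 = -4 + 3 = -1)
(E(56, 50) - 24179) + ((-1754 + 6037) - 9971) = (-1 - 24179) + ((-1754 + 6037) - 9971) = -24180 + (4283 - 9971) = -24180 - 5688 = -29868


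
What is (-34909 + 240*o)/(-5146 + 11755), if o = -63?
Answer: -50029/6609 ≈ -7.5698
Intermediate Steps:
(-34909 + 240*o)/(-5146 + 11755) = (-34909 + 240*(-63))/(-5146 + 11755) = (-34909 - 15120)/6609 = -50029*1/6609 = -50029/6609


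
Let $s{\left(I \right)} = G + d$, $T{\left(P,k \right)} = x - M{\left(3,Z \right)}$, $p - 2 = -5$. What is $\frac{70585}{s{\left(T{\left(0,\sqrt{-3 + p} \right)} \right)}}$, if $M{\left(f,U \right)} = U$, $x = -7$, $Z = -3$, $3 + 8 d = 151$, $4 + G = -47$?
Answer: $- \frac{28234}{13} \approx -2171.8$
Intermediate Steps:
$G = -51$ ($G = -4 - 47 = -51$)
$d = \frac{37}{2}$ ($d = - \frac{3}{8} + \frac{1}{8} \cdot 151 = - \frac{3}{8} + \frac{151}{8} = \frac{37}{2} \approx 18.5$)
$p = -3$ ($p = 2 - 5 = -3$)
$T{\left(P,k \right)} = -4$ ($T{\left(P,k \right)} = -7 - -3 = -7 + 3 = -4$)
$s{\left(I \right)} = - \frac{65}{2}$ ($s{\left(I \right)} = -51 + \frac{37}{2} = - \frac{65}{2}$)
$\frac{70585}{s{\left(T{\left(0,\sqrt{-3 + p} \right)} \right)}} = \frac{70585}{- \frac{65}{2}} = 70585 \left(- \frac{2}{65}\right) = - \frac{28234}{13}$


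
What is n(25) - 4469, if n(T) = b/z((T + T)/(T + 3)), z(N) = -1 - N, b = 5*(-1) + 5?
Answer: -4469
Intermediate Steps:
b = 0 (b = -5 + 5 = 0)
n(T) = 0 (n(T) = 0/(-1 - (T + T)/(T + 3)) = 0/(-1 - 2*T/(3 + T)) = 0)
n(25) - 4469 = 0 - 4469 = -4469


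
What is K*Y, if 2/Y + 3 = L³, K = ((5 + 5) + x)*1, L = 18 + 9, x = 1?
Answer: 11/9840 ≈ 0.0011179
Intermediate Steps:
L = 27
K = 11 (K = ((5 + 5) + 1)*1 = (10 + 1)*1 = 11*1 = 11)
Y = 1/9840 (Y = 2/(-3 + 27³) = 2/(-3 + 19683) = 2/19680 = 2*(1/19680) = 1/9840 ≈ 0.00010163)
K*Y = 11*(1/9840) = 11/9840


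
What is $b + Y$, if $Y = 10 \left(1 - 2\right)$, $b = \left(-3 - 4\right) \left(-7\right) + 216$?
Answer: $255$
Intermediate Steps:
$b = 265$ ($b = \left(-7\right) \left(-7\right) + 216 = 49 + 216 = 265$)
$Y = -10$ ($Y = 10 \left(-1\right) = -10$)
$b + Y = 265 - 10 = 255$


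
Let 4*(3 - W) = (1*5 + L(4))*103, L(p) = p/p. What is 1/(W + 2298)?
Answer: 2/4293 ≈ 0.00046587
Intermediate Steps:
L(p) = 1
W = -303/2 (W = 3 - (1*5 + 1)*103/4 = 3 - (5 + 1)*103/4 = 3 - 3*103/2 = 3 - ¼*618 = 3 - 309/2 = -303/2 ≈ -151.50)
1/(W + 2298) = 1/(-303/2 + 2298) = 1/(4293/2) = 2/4293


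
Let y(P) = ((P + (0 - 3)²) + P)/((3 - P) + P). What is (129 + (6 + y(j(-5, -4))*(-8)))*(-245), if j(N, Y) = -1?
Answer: -85505/3 ≈ -28502.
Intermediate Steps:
y(P) = 3 + 2*P/3 (y(P) = ((P + (-3)²) + P)/3 = ((P + 9) + P)*(⅓) = ((9 + P) + P)*(⅓) = (9 + 2*P)*(⅓) = 3 + 2*P/3)
(129 + (6 + y(j(-5, -4))*(-8)))*(-245) = (129 + (6 + (3 + (⅔)*(-1))*(-8)))*(-245) = (129 + (6 + (3 - ⅔)*(-8)))*(-245) = (129 + (6 + (7/3)*(-8)))*(-245) = (129 + (6 - 56/3))*(-245) = (129 - 38/3)*(-245) = (349/3)*(-245) = -85505/3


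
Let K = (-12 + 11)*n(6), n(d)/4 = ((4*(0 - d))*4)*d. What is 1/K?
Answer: 1/2304 ≈ 0.00043403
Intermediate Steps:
n(d) = -64*d² (n(d) = 4*(((4*(0 - d))*4)*d) = 4*(((4*(-d))*4)*d) = 4*((-4*d*4)*d) = 4*((-16*d)*d) = 4*(-16*d²) = -64*d²)
K = 2304 (K = (-12 + 11)*(-64*6²) = -(-64)*36 = -1*(-2304) = 2304)
1/K = 1/2304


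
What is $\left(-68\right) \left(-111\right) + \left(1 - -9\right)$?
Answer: $7558$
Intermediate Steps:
$\left(-68\right) \left(-111\right) + \left(1 - -9\right) = 7548 + \left(1 + 9\right) = 7548 + 10 = 7558$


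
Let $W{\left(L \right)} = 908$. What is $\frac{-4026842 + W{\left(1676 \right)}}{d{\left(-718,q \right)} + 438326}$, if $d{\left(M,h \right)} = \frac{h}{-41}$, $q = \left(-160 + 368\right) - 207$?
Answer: $- \frac{55021098}{5990455} \approx -9.1848$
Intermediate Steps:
$q = 1$ ($q = 208 - 207 = 1$)
$d{\left(M,h \right)} = - \frac{h}{41}$ ($d{\left(M,h \right)} = h \left(- \frac{1}{41}\right) = - \frac{h}{41}$)
$\frac{-4026842 + W{\left(1676 \right)}}{d{\left(-718,q \right)} + 438326} = \frac{-4026842 + 908}{\left(- \frac{1}{41}\right) 1 + 438326} = - \frac{4025934}{- \frac{1}{41} + 438326} = - \frac{4025934}{\frac{17971365}{41}} = \left(-4025934\right) \frac{41}{17971365} = - \frac{55021098}{5990455}$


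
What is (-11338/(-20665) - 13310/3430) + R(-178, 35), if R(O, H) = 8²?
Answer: 430021899/7088095 ≈ 60.668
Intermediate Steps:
R(O, H) = 64
(-11338/(-20665) - 13310/3430) + R(-178, 35) = (-11338/(-20665) - 13310/3430) + 64 = (-11338*(-1/20665) - 13310*1/3430) + 64 = (11338/20665 - 1331/343) + 64 = -23616181/7088095 + 64 = 430021899/7088095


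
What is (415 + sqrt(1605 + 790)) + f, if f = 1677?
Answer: 2092 + sqrt(2395) ≈ 2140.9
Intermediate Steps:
(415 + sqrt(1605 + 790)) + f = (415 + sqrt(1605 + 790)) + 1677 = (415 + sqrt(2395)) + 1677 = 2092 + sqrt(2395)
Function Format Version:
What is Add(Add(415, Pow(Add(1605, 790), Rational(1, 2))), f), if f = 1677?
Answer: Add(2092, Pow(2395, Rational(1, 2))) ≈ 2140.9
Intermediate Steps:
Add(Add(415, Pow(Add(1605, 790), Rational(1, 2))), f) = Add(Add(415, Pow(Add(1605, 790), Rational(1, 2))), 1677) = Add(Add(415, Pow(2395, Rational(1, 2))), 1677) = Add(2092, Pow(2395, Rational(1, 2)))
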